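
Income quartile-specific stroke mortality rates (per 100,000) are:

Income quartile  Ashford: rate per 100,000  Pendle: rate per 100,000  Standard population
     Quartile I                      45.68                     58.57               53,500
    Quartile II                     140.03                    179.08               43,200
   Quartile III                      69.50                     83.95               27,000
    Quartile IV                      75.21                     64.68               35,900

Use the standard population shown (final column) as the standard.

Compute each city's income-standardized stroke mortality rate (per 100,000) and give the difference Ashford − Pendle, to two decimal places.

-14.97

Standard total = 159,600; weights = 0.3352, 0.2707, 0.1692, 0.2249.
Ashford: 0.3352×45.68 + 0.2707×140.03 + 0.1692×69.50 + 0.2249×75.21 = 81.8904 per 100,000.
Pendle: 0.3352×58.57 + 0.2707×179.08 + 0.1692×83.95 + 0.2249×64.68 = 96.8572 per 100,000.
Difference = 81.8904 − 96.8572 = -14.9668.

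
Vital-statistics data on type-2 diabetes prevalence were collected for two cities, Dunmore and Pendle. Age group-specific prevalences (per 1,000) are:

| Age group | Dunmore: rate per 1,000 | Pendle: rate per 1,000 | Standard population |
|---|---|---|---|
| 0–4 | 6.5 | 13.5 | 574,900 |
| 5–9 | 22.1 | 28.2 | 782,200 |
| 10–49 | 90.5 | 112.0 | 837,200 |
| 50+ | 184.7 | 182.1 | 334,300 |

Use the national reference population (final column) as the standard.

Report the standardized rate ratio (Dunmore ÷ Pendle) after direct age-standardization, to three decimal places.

Standard total = 2,528,600; weights = 0.2274, 0.3093, 0.3311, 0.1322.
Dunmore: 0.2274×6.5 + 0.3093×22.1 + 0.3311×90.5 + 0.1322×184.7 = 62.6969 per 1,000.
Pendle: 0.2274×13.5 + 0.3093×28.2 + 0.3311×112.0 + 0.1322×182.1 = 72.9501 per 1,000.
Ratio = 62.6969 ÷ 72.9501 = 0.85945.

0.859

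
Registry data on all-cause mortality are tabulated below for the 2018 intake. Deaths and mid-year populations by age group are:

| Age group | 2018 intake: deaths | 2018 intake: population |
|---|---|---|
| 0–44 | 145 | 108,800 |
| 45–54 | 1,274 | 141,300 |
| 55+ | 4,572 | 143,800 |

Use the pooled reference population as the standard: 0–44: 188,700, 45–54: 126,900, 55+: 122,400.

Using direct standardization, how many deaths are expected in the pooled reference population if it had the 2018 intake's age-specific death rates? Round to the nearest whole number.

Age-specific rates per 100,000 for the 2018 intake: 133.27, 901.63, 3179.42.
Expected deaths = Σ (standard pop × age-specific rate ÷ 100,000)
= 188,700×133.27/100,000 + 126,900×901.63/100,000 + 122,400×3179.42/100,000
= 251.48 + 1144.17 + 3891.61 = 5287.25.

5287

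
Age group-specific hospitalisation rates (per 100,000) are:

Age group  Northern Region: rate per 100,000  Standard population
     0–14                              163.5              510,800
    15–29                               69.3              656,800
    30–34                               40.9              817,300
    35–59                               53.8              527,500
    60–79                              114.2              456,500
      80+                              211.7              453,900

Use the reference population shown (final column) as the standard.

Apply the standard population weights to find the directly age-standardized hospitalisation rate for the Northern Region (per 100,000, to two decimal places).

Standard total = 3,422,800; weights = 0.1492, 0.1919, 0.2388, 0.1541, 0.1334, 0.1326.
Standardized rate: 0.1492×163.5 + 0.1919×69.3 + 0.2388×40.9 + 0.1541×53.8 + 0.1334×114.2 + 0.1326×211.7 = 99.0598 per 100,000.

99.06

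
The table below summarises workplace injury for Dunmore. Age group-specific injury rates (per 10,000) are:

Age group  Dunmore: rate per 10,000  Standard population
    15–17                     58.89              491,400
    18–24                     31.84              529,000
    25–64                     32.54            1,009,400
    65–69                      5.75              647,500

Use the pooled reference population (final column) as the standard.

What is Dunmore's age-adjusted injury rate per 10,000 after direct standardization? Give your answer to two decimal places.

30.76

Standard total = 2,677,300; weights = 0.1835, 0.1976, 0.3770, 0.2418.
Standardized rate: 0.1835×58.89 + 0.1976×31.84 + 0.3770×32.54 + 0.2418×5.75 = 30.7589 per 10,000.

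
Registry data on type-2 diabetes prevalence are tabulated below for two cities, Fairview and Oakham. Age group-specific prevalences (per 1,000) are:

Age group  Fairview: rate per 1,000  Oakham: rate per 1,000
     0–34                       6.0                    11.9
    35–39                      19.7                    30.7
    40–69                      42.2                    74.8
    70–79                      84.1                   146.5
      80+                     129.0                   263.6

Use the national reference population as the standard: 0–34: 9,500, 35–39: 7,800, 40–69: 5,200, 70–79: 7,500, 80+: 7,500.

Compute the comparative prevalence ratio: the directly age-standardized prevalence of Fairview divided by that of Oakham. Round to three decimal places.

Standard total = 37,500; weights = 0.2533, 0.2080, 0.1387, 0.2000, 0.2000.
Fairview: 0.2533×6.0 + 0.2080×19.7 + 0.1387×42.2 + 0.2000×84.1 + 0.2000×129.0 = 54.0893 per 1,000.
Oakham: 0.2533×11.9 + 0.2080×30.7 + 0.1387×74.8 + 0.2000×146.5 + 0.2000×263.6 = 101.7925 per 1,000.
Ratio = 54.0893 ÷ 101.7925 = 0.53137.

0.531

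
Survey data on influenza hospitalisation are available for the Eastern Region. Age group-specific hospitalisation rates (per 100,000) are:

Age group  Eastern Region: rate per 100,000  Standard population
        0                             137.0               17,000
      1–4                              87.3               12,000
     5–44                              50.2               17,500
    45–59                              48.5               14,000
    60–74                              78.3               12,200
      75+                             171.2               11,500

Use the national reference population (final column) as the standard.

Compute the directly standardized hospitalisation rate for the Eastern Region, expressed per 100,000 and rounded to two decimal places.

93.33

Standard total = 84,200; weights = 0.2019, 0.1425, 0.2078, 0.1663, 0.1449, 0.1366.
Standardized rate: 0.2019×137.0 + 0.1425×87.3 + 0.2078×50.2 + 0.1663×48.5 + 0.1449×78.3 + 0.1366×171.2 = 93.3273 per 100,000.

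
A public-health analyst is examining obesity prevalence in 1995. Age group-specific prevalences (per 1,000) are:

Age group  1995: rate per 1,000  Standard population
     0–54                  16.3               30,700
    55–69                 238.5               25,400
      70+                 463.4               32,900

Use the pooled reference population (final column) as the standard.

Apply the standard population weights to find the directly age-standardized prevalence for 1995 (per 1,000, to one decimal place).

Standard total = 89,000; weights = 0.3449, 0.2854, 0.3697.
Standardized rate: 0.3449×16.3 + 0.2854×238.5 + 0.3697×463.4 = 244.9907 per 1,000.

245.0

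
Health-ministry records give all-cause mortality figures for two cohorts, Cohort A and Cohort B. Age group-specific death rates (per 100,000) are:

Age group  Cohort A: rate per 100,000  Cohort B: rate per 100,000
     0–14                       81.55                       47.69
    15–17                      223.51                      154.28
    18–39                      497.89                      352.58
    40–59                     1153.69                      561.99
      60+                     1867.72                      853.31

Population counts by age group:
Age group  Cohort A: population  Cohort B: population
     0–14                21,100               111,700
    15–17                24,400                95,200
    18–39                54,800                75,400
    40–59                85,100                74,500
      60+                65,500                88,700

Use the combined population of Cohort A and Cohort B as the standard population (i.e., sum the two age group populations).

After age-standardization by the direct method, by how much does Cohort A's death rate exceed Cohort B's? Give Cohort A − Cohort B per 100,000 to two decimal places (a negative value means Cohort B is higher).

405.73

Combined standard total = 696,400; weights = 0.1907, 0.1717, 0.1870, 0.2292, 0.2214.
Cohort A: 0.1907×81.55 + 0.1717×223.51 + 0.1870×497.89 + 0.2292×1153.69 + 0.2214×1867.72 = 824.9831 per 100,000.
Cohort B: 0.1907×47.69 + 0.1717×154.28 + 0.1870×352.58 + 0.2292×561.99 + 0.2214×853.31 = 419.2491 per 100,000.
Difference = 824.9831 − 419.2491 = 405.7341.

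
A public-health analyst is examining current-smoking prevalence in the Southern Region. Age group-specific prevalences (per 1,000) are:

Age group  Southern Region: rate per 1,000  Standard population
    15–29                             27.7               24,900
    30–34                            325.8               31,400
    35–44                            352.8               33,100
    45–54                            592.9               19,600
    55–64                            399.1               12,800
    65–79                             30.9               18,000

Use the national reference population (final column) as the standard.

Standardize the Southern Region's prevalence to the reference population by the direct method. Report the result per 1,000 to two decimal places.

285.29

Standard total = 139,800; weights = 0.1781, 0.2246, 0.2368, 0.1402, 0.0916, 0.1288.
Standardized rate: 0.1781×27.7 + 0.2246×325.8 + 0.2368×352.8 + 0.1402×592.9 + 0.0916×399.1 + 0.1288×30.9 = 285.2865 per 1,000.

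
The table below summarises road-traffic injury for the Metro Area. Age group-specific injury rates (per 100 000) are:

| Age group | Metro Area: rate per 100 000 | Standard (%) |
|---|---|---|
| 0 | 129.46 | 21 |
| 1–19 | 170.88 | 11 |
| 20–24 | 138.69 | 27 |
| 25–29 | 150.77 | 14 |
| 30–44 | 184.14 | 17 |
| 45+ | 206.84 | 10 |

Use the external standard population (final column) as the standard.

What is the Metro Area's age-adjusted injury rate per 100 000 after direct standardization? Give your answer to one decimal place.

Standard weights: 0.21, 0.11, 0.27, 0.14, 0.17, 0.10.
Standardized rate: 0.2100×129.46 + 0.1100×170.88 + 0.2700×138.69 + 0.1400×150.77 + 0.1700×184.14 + 0.1000×206.84 = 156.5253 per 100 000.

156.5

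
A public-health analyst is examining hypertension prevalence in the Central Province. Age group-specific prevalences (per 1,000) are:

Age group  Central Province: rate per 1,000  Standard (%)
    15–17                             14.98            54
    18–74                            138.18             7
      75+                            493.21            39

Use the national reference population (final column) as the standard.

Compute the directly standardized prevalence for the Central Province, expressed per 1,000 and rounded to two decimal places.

Standard weights: 0.54, 0.07, 0.39.
Standardized rate: 0.5400×14.98 + 0.0700×138.18 + 0.3900×493.21 = 210.1137 per 1,000.

210.11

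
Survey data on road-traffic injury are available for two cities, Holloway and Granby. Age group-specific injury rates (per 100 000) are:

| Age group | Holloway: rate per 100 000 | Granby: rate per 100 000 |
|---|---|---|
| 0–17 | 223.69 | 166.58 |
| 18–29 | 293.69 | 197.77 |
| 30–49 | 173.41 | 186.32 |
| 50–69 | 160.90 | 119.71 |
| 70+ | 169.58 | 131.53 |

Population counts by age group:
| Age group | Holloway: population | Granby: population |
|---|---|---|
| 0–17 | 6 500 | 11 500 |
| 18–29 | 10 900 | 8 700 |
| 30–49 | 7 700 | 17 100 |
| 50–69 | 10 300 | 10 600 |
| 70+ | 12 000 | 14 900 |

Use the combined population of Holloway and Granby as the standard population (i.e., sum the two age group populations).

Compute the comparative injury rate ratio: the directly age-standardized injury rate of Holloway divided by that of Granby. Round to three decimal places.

Combined standard total = 110 200; weights = 0.1633, 0.1779, 0.2250, 0.1897, 0.2441.
Holloway: 0.1633×223.69 + 0.1779×293.69 + 0.2250×173.41 + 0.1897×160.90 + 0.2441×169.58 = 199.7080 per 100 000.
Granby: 0.1633×166.58 + 0.1779×197.77 + 0.2250×186.32 + 0.1897×119.71 + 0.2441×131.53 = 159.1249 per 100 000.
Ratio = 199.7080 ÷ 159.1249 = 1.25504.

1.255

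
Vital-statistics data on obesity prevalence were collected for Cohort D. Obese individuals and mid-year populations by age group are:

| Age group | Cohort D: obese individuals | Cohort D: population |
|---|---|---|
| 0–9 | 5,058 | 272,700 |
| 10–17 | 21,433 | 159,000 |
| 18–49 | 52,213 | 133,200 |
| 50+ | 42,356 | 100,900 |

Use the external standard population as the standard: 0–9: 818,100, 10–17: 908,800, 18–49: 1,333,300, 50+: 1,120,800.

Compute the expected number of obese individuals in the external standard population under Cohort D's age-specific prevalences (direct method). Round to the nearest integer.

1130810

Age-specific rates per 1,000 for Cohort D: 18.548, 134.799, 391.989, 419.782.
Expected obese individuals = Σ (standard pop × age-specific rate ÷ 1,000)
= 818,100×18.548/1,000 + 908,800×134.799/1,000 + 1,333,300×391.989/1,000 + 1,120,800×419.782/1,000
= 15174.00 + 122505.10 + 522639.59 + 470491.62 = 1130810.31.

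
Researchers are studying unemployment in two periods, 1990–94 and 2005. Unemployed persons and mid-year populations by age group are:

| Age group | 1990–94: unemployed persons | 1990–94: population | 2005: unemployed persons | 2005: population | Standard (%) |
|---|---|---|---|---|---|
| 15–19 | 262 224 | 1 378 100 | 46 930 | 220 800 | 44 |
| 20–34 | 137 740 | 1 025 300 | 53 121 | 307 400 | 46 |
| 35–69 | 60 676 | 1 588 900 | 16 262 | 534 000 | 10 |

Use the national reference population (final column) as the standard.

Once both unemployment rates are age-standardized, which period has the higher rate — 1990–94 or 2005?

2005

Age-specific rates per 1 000 for 1990–94: 190.279, 134.341, 38.187.
For 2005: 212.545, 172.807, 30.453.
Standard weights: 0.44, 0.46, 0.10.
1990–94: 0.4400×190.279 + 0.4600×134.341 + 0.1000×38.187 = 149.3386 per 1 000.
2005: 0.4400×212.545 + 0.4600×172.807 + 0.1000×30.453 = 176.0567 per 1 000.
The crude rates (115.38 vs 109.50) would put 1990–94 higher, but that reflects its age composition; once standardized to a common age structure, 2005 has the higher underlying rate.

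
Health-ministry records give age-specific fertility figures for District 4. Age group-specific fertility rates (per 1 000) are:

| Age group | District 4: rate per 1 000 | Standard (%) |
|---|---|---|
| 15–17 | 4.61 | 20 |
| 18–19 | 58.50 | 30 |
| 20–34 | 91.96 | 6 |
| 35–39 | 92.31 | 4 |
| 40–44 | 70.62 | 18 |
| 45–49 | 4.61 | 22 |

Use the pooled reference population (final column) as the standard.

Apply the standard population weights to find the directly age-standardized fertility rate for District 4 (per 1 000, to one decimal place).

Standard weights: 0.20, 0.30, 0.06, 0.04, 0.18, 0.22.
Standardized rate: 0.2000×4.61 + 0.3000×58.50 + 0.0600×91.96 + 0.0400×92.31 + 0.1800×70.62 + 0.2200×4.61 = 41.4078 per 1 000.

41.4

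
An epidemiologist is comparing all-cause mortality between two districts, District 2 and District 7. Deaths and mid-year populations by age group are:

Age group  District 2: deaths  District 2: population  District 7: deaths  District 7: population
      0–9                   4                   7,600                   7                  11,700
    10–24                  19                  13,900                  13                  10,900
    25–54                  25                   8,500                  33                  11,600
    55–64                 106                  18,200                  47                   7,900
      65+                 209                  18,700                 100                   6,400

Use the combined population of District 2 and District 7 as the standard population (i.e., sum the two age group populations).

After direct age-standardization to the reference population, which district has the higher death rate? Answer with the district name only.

Age-specific rates per 1,000 for District 2: 0.526, 1.367, 2.941, 5.824, 11.176.
For District 7: 0.598, 1.193, 2.845, 5.949, 15.625.
Combined standard total = 115,400; weights = 0.1672, 0.2149, 0.1742, 0.2262, 0.2175.
District 2: 0.1672×0.526 + 0.2149×1.367 + 0.1742×2.941 + 0.2262×5.824 + 0.2175×11.176 = 4.6422 per 1,000.
District 7: 0.1672×0.598 + 0.2149×1.193 + 0.1742×2.845 + 0.2262×5.949 + 0.2175×15.625 = 5.5959 per 1,000.
The crude rates (5.43 vs 4.12) would put District 2 higher, but that reflects its age composition; once standardized to a common age structure, District 7 has the higher underlying rate.

District 7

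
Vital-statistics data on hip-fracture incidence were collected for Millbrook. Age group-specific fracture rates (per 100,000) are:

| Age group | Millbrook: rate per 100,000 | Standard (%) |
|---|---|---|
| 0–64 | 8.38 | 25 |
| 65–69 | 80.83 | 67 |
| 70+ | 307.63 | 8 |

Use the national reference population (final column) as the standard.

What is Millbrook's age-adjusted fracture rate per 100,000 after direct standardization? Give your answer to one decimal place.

Standard weights: 0.25, 0.67, 0.08.
Standardized rate: 0.2500×8.38 + 0.6700×80.83 + 0.0800×307.63 = 80.8615 per 100,000.

80.9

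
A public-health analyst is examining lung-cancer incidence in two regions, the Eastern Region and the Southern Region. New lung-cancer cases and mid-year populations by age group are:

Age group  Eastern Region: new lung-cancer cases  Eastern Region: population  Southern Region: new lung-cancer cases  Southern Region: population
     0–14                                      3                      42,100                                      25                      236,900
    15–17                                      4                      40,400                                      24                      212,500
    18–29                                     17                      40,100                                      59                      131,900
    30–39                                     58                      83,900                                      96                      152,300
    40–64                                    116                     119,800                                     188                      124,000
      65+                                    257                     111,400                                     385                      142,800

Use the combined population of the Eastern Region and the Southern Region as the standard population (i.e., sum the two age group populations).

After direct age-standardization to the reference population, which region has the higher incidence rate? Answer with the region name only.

Southern Region

Age-specific rates per 100,000 for the Eastern Region: 7.13, 9.90, 42.39, 69.13, 96.83, 230.70.
For the Southern Region: 10.55, 11.29, 44.73, 63.03, 151.61, 269.61.
Combined standard total = 1,438,100; weights = 0.1940, 0.1759, 0.1196, 0.1642, 0.1695, 0.1768.
The Eastern Region: 0.1940×7.13 + 0.1759×9.90 + 0.1196×42.39 + 0.1642×69.13 + 0.1695×96.83 + 0.1768×230.70 = 76.7422 per 100,000.
The Southern Region: 0.1940×10.55 + 0.1759×11.29 + 0.1196×44.73 + 0.1642×63.03 + 0.1695×151.61 + 0.1768×269.61 = 93.0953 per 100,000.
The crude rates (103.95 vs 77.67) would put the Eastern Region higher, but that reflects its age composition; once standardized to a common age structure, the Southern Region has the higher underlying rate.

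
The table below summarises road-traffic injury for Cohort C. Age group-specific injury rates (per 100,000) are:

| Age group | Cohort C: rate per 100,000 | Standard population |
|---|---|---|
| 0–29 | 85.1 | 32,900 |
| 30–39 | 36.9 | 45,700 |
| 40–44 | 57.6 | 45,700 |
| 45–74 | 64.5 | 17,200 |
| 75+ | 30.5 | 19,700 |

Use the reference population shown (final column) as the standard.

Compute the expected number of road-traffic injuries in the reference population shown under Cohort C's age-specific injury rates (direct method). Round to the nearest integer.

Expected road-traffic injuries = Σ (standard pop × age-specific rate ÷ 100,000)
= 32,900×85.1/100,000 + 45,700×36.9/100,000 + 45,700×57.6/100,000 + 17,200×64.5/100,000 + 19,700×30.5/100,000
= 28.00 + 16.86 + 26.32 + 11.09 + 6.01 = 88.29.

88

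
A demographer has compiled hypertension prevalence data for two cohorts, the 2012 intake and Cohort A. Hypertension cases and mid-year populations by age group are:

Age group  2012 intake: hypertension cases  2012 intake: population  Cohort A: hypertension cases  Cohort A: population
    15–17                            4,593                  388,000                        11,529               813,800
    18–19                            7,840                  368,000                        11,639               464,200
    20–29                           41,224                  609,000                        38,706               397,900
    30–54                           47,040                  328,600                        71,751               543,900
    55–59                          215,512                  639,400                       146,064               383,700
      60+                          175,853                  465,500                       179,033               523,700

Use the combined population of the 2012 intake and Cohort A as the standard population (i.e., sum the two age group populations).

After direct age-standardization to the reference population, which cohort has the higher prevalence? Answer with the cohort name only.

Age-specific rates per 1,000 for the 2012 intake: 11.838, 21.304, 67.691, 143.153, 337.053, 377.772.
For Cohort A: 14.167, 25.073, 97.276, 131.919, 380.672, 341.862.
Combined standard total = 5,925,700; weights = 0.2028, 0.1404, 0.1699, 0.1472, 0.1727, 0.1669.
The 2012 intake: 0.2028×11.838 + 0.1404×21.304 + 0.1699×67.691 + 0.1472×143.153 + 0.1727×337.053 + 0.1669×377.772 = 159.2296 per 1,000.
Cohort A: 0.2028×14.167 + 0.1404×25.073 + 0.1699×97.276 + 0.1472×131.919 + 0.1727×380.672 + 0.1669×341.862 = 165.1406 per 1,000.
The crude rates (175.83 vs 146.69) would put the 2012 intake higher, but that reflects its age composition; once standardized to a common age structure, Cohort A has the higher underlying rate.

Cohort A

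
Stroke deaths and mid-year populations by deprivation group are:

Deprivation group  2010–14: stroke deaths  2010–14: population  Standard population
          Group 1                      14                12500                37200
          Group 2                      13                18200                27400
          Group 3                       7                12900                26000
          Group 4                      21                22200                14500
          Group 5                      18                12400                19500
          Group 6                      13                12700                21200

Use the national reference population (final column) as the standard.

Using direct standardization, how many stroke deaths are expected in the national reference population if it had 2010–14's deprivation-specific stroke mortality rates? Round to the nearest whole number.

139

Deprivation-specific rates per 100000 for 2010–14: 112.00, 71.43, 54.26, 94.59, 145.16, 102.36.
Expected stroke deaths = Σ (standard pop × deprivation-specific rate ÷ 100000)
= 37200×112.00/100000 + 27400×71.43/100000 + 26000×54.26/100000 + 14500×94.59/100000 + 19500×145.16/100000 + 21200×102.36/100000
= 41.66 + 19.57 + 14.11 + 13.72 + 28.31 + 21.70 = 139.07.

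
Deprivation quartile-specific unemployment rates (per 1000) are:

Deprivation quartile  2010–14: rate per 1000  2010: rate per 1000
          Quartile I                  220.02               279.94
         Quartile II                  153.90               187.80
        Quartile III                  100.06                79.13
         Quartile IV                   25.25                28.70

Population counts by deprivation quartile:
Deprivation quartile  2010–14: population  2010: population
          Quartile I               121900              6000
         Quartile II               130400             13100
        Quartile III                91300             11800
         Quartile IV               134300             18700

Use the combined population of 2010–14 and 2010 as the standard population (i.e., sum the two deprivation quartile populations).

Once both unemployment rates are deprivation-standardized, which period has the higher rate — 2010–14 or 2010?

2010

Combined standard total = 527500; weights = 0.2425, 0.2720, 0.1955, 0.2900.
2010–14: 0.2425×220.02 + 0.2720×153.90 + 0.1955×100.06 + 0.2900×25.25 = 122.0941 per 1000.
2010: 0.2425×279.94 + 0.2720×187.80 + 0.1955×79.13 + 0.2900×28.70 = 142.7546 per 1000.
The crude rates (124.33 vs 113.11) would put 2010–14 higher, but that reflects its deprivation composition; once standardized to a common deprivation structure, 2010 has the higher underlying rate.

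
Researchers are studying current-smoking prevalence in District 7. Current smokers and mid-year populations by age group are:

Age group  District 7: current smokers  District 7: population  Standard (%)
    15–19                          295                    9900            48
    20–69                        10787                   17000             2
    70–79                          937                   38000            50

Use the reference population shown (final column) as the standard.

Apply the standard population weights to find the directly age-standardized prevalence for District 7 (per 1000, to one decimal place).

39.3

Age-specific rates per 1000 for District 7: 29.798, 634.529, 24.658.
Standard weights: 0.48, 0.02, 0.50.
Standardized rate: 0.4800×29.798 + 0.0200×634.529 + 0.5000×24.658 = 39.3226 per 1000.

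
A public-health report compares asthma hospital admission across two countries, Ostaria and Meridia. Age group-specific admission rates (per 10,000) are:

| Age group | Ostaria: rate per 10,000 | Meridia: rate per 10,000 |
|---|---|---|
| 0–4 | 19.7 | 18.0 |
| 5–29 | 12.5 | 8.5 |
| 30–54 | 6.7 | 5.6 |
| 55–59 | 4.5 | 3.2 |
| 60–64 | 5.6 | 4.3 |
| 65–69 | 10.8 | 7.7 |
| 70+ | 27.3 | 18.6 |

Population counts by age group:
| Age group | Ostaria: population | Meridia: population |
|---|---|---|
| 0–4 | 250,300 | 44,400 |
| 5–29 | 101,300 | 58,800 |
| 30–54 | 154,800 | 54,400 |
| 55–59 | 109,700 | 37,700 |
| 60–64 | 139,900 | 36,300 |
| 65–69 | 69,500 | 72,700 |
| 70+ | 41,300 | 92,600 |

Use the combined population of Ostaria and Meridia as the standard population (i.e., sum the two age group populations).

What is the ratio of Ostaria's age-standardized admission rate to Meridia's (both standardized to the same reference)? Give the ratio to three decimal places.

1.269

Combined standard total = 1,263,700; weights = 0.2332, 0.1267, 0.1655, 0.1166, 0.1394, 0.1125, 0.1060.
Ostaria: 0.2332×19.7 + 0.1267×12.5 + 0.1655×6.7 + 0.1166×4.5 + 0.1394×5.6 + 0.1125×10.8 + 0.1060×27.3 = 12.7006 per 10,000.
Meridia: 0.2332×18.0 + 0.1267×8.5 + 0.1655×5.6 + 0.1166×3.2 + 0.1394×4.3 + 0.1125×7.7 + 0.1060×18.6 = 10.0117 per 10,000.
Ratio = 12.7006 ÷ 10.0117 = 1.26857.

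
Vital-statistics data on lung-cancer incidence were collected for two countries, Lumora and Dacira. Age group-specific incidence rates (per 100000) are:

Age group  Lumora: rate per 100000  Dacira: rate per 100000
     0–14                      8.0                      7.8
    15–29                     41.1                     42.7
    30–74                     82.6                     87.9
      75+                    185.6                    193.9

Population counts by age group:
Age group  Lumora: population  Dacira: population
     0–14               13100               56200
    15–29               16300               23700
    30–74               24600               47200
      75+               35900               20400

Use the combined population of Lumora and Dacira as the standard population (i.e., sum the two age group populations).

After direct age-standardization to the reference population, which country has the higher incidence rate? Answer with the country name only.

Dacira

Combined standard total = 237400; weights = 0.2919, 0.1685, 0.3024, 0.2372.
Lumora: 0.2919×8.0 + 0.1685×41.1 + 0.3024×82.6 + 0.2372×185.6 = 78.2576 per 100000.
Dacira: 0.2919×7.8 + 0.1685×42.7 + 0.3024×87.9 + 0.2372×193.9 = 82.0401 per 100000.
The crude rates (105.34 vs 64.78) would put Lumora higher, but that reflects its age composition; once standardized to a common age structure, Dacira has the higher underlying rate.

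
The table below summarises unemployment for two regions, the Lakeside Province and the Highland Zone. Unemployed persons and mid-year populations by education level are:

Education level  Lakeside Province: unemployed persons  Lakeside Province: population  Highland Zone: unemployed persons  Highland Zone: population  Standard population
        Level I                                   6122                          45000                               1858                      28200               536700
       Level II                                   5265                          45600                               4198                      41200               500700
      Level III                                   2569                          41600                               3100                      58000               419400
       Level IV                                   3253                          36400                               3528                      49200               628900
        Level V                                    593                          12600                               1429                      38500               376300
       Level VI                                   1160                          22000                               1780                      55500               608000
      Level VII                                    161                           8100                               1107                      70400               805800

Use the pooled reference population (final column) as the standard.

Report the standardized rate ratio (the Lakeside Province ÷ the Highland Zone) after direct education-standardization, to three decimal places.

1.393

Education-specific rates per 1000 for the Lakeside Province: 136.044, 115.461, 61.755, 89.368, 47.063, 52.727, 19.877.
For the Highland Zone: 65.887, 101.893, 53.448, 71.707, 37.117, 32.072, 15.724.
Standard total = 3875800; weights = 0.1385, 0.1292, 0.1082, 0.1623, 0.0971, 0.1569, 0.2079.
The Lakeside Province: 0.1385×136.044 + 0.1292×115.461 + 0.1082×61.755 + 0.1623×89.368 + 0.0971×47.063 + 0.1569×52.727 + 0.2079×19.877 = 71.9115 per 1000.
The Highland Zone: 0.1385×65.887 + 0.1292×101.893 + 0.1082×53.448 + 0.1623×71.707 + 0.0971×37.117 + 0.1569×32.072 + 0.2079×15.724 = 51.6099 per 1000.
Ratio = 71.9115 ÷ 51.6099 = 1.39336.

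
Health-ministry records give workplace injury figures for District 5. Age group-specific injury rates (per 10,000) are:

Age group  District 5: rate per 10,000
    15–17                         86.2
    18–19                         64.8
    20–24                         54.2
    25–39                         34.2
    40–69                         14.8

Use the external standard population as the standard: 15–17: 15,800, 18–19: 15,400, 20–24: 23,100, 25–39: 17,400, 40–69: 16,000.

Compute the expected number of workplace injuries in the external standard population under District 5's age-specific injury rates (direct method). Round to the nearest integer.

Expected workplace injuries = Σ (standard pop × age-specific rate ÷ 10,000)
= 15,800×86.2/10,000 + 15,400×64.8/10,000 + 23,100×54.2/10,000 + 17,400×34.2/10,000 + 16,000×14.8/10,000
= 136.20 + 99.79 + 125.20 + 59.51 + 23.68 = 444.38.

444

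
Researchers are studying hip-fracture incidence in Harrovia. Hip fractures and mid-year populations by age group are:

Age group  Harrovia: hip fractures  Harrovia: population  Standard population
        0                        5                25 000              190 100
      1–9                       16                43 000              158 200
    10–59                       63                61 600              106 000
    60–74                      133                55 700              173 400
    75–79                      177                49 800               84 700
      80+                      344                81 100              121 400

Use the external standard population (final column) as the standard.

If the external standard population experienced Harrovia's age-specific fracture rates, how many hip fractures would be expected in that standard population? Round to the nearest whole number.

Age-specific rates per 100 000 for Harrovia: 20.00, 37.21, 102.27, 238.78, 355.42, 424.17.
Expected hip fractures = Σ (standard pop × age-specific rate ÷ 100 000)
= 190 100×20.00/100 000 + 158 200×37.21/100 000 + 106 000×102.27/100 000 + 173 400×238.78/100 000 + 84 700×355.42/100 000 + 121 400×424.17/100 000
= 38.02 + 58.87 + 108.41 + 414.04 + 301.04 + 514.94 = 1435.32.

1435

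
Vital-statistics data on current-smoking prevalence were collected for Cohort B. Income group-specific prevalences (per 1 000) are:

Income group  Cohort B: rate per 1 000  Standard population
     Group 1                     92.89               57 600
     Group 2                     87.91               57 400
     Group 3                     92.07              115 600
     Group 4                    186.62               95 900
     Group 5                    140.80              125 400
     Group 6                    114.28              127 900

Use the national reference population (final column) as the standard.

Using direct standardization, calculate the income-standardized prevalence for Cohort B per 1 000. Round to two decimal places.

Standard total = 579 800; weights = 0.0993, 0.0990, 0.1994, 0.1654, 0.2163, 0.2206.
Standardized rate: 0.0993×92.89 + 0.0990×87.91 + 0.1994×92.07 + 0.1654×186.62 + 0.2163×140.80 + 0.2206×114.28 = 122.8171 per 1 000.

122.82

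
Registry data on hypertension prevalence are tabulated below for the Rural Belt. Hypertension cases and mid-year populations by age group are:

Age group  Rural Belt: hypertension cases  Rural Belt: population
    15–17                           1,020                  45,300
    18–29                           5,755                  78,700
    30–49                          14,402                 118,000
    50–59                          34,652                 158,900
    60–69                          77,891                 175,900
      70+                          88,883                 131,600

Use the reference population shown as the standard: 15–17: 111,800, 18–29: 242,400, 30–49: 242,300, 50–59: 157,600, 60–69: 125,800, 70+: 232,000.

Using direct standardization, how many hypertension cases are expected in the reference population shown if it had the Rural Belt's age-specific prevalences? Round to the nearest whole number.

296584

Age-specific rates per 1,000 for the Rural Belt: 22.517, 73.126, 122.051, 218.074, 442.814, 675.403.
Expected hypertension cases = Σ (standard pop × age-specific rate ÷ 1,000)
= 111,800×22.517/1,000 + 242,400×73.126/1,000 + 242,300×122.051/1,000 + 157,600×218.074/1,000 + 125,800×442.814/1,000 + 232,000×675.403/1,000
= 2517.35 + 17725.69 + 29572.92 + 34368.50 + 55706.01 + 156693.43 = 296583.92.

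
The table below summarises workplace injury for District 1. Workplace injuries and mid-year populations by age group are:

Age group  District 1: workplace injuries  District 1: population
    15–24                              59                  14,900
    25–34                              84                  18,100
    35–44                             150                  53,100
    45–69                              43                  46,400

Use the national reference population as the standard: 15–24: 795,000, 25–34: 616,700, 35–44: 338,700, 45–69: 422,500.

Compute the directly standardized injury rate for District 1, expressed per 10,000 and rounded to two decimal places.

33.86

Age-specific rates per 10,000 for District 1: 39.60, 46.41, 28.25, 9.27.
Standard total = 2,172,900; weights = 0.3659, 0.2838, 0.1559, 0.1944.
Standardized rate: 0.3659×39.60 + 0.2838×46.41 + 0.1559×28.25 + 0.1944×9.27 = 33.8641 per 10,000.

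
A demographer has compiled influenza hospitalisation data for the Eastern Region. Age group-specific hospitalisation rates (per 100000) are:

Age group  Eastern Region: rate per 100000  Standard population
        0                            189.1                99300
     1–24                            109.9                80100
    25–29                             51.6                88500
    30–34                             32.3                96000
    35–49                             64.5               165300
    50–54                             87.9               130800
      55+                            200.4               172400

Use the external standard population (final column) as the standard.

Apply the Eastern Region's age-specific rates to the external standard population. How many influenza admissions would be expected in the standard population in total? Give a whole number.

Expected influenza admissions = Σ (standard pop × age-specific rate ÷ 100000)
= 99300×189.1/100000 + 80100×109.9/100000 + 88500×51.6/100000 + 96000×32.3/100000 + 165300×64.5/100000 + 130800×87.9/100000 + 172400×200.4/100000
= 187.78 + 88.03 + 45.67 + 31.01 + 106.62 + 114.97 + 345.49 = 919.56.

920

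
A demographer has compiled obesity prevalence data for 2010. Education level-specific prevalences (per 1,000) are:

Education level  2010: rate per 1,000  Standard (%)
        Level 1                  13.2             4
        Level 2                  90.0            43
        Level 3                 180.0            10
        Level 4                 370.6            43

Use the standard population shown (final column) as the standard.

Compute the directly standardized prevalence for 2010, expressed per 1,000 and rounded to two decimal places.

216.59

Standard weights: 0.04, 0.43, 0.10, 0.43.
Standardized rate: 0.0400×13.2 + 0.4300×90.0 + 0.1000×180.0 + 0.4300×370.6 = 216.5860 per 1,000.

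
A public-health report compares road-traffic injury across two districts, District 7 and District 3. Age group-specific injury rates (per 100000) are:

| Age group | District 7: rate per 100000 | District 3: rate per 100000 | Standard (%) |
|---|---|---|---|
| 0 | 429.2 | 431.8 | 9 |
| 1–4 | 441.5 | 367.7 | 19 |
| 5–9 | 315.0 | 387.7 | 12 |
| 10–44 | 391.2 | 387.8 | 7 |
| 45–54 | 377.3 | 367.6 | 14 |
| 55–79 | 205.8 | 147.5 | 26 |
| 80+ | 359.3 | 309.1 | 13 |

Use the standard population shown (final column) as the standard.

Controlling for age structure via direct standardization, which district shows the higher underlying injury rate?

District 7

Standard weights: 0.09, 0.19, 0.12, 0.07, 0.14, 0.26, 0.13.
District 7: 0.0900×429.2 + 0.1900×441.5 + 0.1200×315.0 + 0.0700×391.2 + 0.1400×377.3 + 0.2600×205.8 + 0.1300×359.3 = 340.7360 per 100000.
District 3: 0.0900×431.8 + 0.1900×367.7 + 0.1200×387.7 + 0.0700×387.8 + 0.1400×367.6 + 0.2600×147.5 + 0.1300×309.1 = 312.3920 per 100000.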